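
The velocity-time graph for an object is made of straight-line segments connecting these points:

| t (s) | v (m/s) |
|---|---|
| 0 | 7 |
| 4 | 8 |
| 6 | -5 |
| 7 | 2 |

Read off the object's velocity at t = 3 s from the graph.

On 0–4 s the graph is linear from 7 to 8 m/s: v(3) = 7 + (8 − 7)·(3 − 0)/(4 − 0) = 7.75 m/s.

7.75 m/s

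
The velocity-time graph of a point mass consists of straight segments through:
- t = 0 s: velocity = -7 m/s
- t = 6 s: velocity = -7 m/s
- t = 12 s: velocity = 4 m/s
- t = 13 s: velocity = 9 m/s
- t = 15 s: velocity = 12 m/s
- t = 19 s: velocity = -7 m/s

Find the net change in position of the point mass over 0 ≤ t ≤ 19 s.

-13.5 m

Displacement is the signed area under the v-t curve.
0–6 s: -7 × 6 = -42 m
6–12 s: ½(-7 + 4)(6) = -9 m
12–13 s: ½(4 + 9)(1) = 6.5 m
13–15 s: ½(9 + 12)(2) = 21 m
15–19 s: ½(12 + -7)(4) = 10 m
Net displacement = -13.5 m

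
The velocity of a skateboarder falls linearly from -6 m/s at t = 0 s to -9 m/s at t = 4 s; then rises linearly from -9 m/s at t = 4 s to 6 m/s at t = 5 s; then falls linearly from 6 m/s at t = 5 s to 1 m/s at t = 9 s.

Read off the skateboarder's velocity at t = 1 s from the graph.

On 0–4 s the graph is linear from -6 to -9 m/s: v(1) = -6 + (-9 − -6)·(1 − 0)/(4 − 0) = -6.75 m/s.

-6.75 m/s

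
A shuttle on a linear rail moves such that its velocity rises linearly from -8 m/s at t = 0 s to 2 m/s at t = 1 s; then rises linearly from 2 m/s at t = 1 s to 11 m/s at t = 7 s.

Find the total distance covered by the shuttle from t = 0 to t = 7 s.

42.4 m

Total distance travelled is ∫|v| dt — sum the magnitudes of each area piece.
0–1 s: v = 0 at t = 0.8 s; triangle areas 3.2 + 0.2 = 3.4 m
1–7 s: |½(2 + 11)(6)| = 39 m
Total distance = 42.4 m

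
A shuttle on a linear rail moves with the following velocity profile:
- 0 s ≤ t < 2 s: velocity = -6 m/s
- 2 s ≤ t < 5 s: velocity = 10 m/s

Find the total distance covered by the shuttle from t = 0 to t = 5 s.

Distance (not displacement) is the total path length: add the absolute areas under v-t.
0–2 s: |-6| × 2 = 12 m
2–5 s: |10| × 3 = 30 m
Total distance = 42 m

42 m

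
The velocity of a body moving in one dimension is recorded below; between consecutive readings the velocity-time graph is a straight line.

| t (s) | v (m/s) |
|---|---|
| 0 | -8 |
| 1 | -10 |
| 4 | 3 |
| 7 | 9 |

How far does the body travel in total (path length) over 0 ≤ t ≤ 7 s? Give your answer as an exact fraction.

1029/26 m

Total distance travelled is ∫|v| dt — sum the magnitudes of each area piece.
0–1 s: |½(-8 + -10)(1)| = 9 m
1–4 s: v = 0 at t = 43/13 s; triangle areas 150/13 + 27/26 = 327/26 m
4–7 s: |½(3 + 9)(3)| = 18 m
Total distance = 1029/26 m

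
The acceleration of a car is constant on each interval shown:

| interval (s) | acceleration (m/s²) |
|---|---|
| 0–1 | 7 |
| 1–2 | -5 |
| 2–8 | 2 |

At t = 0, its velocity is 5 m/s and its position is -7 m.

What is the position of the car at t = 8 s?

On each constant-a segment, Δv = aΔt and Δx = v₀Δt + ½aΔt²; chain segment to segment.
0–1 s: v starts 5 m/s; Δx = 5·1 + ½·7·1² = 8.5 m; v ends 12 m/s.
1–2 s: v starts 12 m/s; Δx = 12·1 + ½·-5·1² = 9.5 m; v ends 7 m/s.
2–8 s: v starts 7 m/s; Δx = 7·6 + ½·2·6² = 78 m; v ends 19 m/s.
x(8) = -7 + Σ Δx = 89 m.

89 m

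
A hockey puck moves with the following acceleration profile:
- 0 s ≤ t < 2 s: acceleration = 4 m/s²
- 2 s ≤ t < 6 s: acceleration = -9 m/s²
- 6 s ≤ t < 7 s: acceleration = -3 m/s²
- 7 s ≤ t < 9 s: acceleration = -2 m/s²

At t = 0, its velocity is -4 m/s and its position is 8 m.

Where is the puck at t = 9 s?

On each constant-a segment, Δv = aΔt and Δx = v₀Δt + ½aΔt²; chain segment to segment.
0–2 s: v starts -4 m/s; Δx = -4·2 + ½·4·2² = 0 m; v ends 4 m/s.
2–6 s: v starts 4 m/s; Δx = 4·4 + ½·-9·4² = -56 m; v ends -32 m/s.
6–7 s: v starts -32 m/s; Δx = -32·1 + ½·-3·1² = -33.5 m; v ends -35 m/s.
7–9 s: v starts -35 m/s; Δx = -35·2 + ½·-2·2² = -74 m; v ends -39 m/s.
x(9) = 8 + Σ Δx = -155.5 m.

-155.5 m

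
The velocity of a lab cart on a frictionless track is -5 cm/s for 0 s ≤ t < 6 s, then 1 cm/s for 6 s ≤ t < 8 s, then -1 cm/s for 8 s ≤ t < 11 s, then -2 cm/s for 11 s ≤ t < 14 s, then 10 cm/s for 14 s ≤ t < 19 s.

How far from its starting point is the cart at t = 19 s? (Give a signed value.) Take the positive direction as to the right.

13 cm

Net displacement equals the area under the velocity-time graph (areas below the axis count negative).
0–6 s: -5 × 6 = -30 cm
6–8 s: 1 × 2 = 2 cm
8–11 s: -1 × 3 = -3 cm
11–14 s: -2 × 3 = -6 cm
14–19 s: 10 × 5 = 50 cm
Net displacement = 13 cm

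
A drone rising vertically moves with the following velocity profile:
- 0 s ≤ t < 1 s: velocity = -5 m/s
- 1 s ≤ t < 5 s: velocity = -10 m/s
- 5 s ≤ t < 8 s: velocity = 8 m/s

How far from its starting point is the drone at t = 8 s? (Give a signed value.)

-21 m

Displacement is the signed area under the v-t curve.
0–1 s: -5 × 1 = -5 m
1–5 s: -10 × 4 = -40 m
5–8 s: 8 × 3 = 24 m
Net displacement = -21 m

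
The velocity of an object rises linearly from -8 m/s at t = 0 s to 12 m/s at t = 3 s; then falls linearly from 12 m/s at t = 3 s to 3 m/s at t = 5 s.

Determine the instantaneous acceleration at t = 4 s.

-4.5 m/s²

Acceleration is the slope of the v-t graph on 3–5 s: (3 − 12)/(5 − 3) = -4.5 m/s².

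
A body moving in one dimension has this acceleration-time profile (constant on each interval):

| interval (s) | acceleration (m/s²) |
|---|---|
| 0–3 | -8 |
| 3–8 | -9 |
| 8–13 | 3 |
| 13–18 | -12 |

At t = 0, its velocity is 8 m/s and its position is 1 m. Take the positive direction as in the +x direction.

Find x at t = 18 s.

-851 m

On each constant-a segment, Δv = aΔt and Δx = v₀Δt + ½aΔt²; chain segment to segment.
0–3 s: v starts 8 m/s; Δx = 8·3 + ½·-8·3² = -12 m; v ends -16 m/s.
3–8 s: v starts -16 m/s; Δx = -16·5 + ½·-9·5² = -192.5 m; v ends -61 m/s.
8–13 s: v starts -61 m/s; Δx = -61·5 + ½·3·5² = -267.5 m; v ends -46 m/s.
13–18 s: v starts -46 m/s; Δx = -46·5 + ½·-12·5² = -380 m; v ends -106 m/s.
x(18) = 1 + Σ Δx = -851 m.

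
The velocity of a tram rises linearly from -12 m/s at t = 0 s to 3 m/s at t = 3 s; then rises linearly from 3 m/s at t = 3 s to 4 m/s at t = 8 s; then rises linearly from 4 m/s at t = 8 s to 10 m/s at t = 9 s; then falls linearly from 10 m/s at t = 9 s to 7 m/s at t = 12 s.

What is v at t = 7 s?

3.8 m/s

On 3–8 s the graph is linear from 3 to 4 m/s: v(7) = 3 + (4 − 3)·(7 − 3)/(8 − 3) = 3.8 m/s.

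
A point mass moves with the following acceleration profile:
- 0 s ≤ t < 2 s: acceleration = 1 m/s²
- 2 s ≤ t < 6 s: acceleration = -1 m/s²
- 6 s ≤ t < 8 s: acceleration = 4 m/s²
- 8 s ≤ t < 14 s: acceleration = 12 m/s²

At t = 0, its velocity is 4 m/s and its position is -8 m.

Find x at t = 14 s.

306 m

On each constant-a segment, Δv = aΔt and Δx = v₀Δt + ½aΔt²; chain segment to segment.
0–2 s: v starts 4 m/s; Δx = 4·2 + ½·1·2² = 10 m; v ends 6 m/s.
2–6 s: v starts 6 m/s; Δx = 6·4 + ½·-1·4² = 16 m; v ends 2 m/s.
6–8 s: v starts 2 m/s; Δx = 2·2 + ½·4·2² = 12 m; v ends 10 m/s.
8–14 s: v starts 10 m/s; Δx = 10·6 + ½·12·6² = 276 m; v ends 82 m/s.
x(14) = -8 + Σ Δx = 306 m.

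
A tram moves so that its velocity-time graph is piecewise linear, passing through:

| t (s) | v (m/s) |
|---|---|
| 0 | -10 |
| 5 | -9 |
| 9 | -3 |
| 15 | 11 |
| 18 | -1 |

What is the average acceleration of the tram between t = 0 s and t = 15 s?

Average acceleration = Δv/Δt = (11 − -10)/(15 − 0) = 1.4 m/s².

1.4 m/s²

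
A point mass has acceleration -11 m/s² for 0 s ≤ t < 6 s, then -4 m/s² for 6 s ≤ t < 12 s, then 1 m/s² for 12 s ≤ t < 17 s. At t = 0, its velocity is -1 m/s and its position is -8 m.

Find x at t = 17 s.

-1128.5 m

On each constant-a segment, Δv = aΔt and Δx = v₀Δt + ½aΔt²; chain segment to segment.
0–6 s: v starts -1 m/s; Δx = -1·6 + ½·-11·6² = -204 m; v ends -67 m/s.
6–12 s: v starts -67 m/s; Δx = -67·6 + ½·-4·6² = -474 m; v ends -91 m/s.
12–17 s: v starts -91 m/s; Δx = -91·5 + ½·1·5² = -442.5 m; v ends -86 m/s.
x(17) = -8 + Σ Δx = -1128.5 m.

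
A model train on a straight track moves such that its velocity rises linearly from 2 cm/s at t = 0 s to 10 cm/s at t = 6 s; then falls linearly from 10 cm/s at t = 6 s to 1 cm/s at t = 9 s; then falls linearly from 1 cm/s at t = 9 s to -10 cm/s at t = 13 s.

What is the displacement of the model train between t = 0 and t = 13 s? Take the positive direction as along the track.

34.5 cm

Displacement is the signed area under the v-t curve.
0–6 s: ½(2 + 10)(6) = 36 cm
6–9 s: ½(10 + 1)(3) = 16.5 cm
9–13 s: ½(1 + -10)(4) = -18 cm
Net displacement = 34.5 cm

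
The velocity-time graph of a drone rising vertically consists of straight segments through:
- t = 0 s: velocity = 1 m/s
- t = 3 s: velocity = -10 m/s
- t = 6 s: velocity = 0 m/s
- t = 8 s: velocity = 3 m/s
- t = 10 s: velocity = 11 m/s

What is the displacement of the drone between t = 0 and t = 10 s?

Net displacement equals the area under the velocity-time graph (areas below the axis count negative).
0–3 s: ½(1 + -10)(3) = -13.5 m
3–6 s: ½(-10 + 0)(3) = -15 m
6–8 s: ½(0 + 3)(2) = 3 m
8–10 s: ½(3 + 11)(2) = 14 m
Net displacement = -11.5 m

-11.5 m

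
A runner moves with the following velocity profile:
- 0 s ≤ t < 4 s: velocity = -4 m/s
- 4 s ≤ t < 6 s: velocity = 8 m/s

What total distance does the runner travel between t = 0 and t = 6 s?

32 m

Distance (not displacement) is the total path length: add the absolute areas under v-t.
0–4 s: |-4| × 4 = 16 m
4–6 s: |8| × 2 = 16 m
Total distance = 32 m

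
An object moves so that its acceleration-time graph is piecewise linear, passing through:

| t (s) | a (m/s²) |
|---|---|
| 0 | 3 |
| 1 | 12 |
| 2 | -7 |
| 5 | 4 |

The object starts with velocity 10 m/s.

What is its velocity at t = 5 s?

15.5 m/s

Δv equals the area under the a-t graph; then v = v₀ + Δv.
0–1 s: ½(3 + 12)(1) = 7.5 m/s
1–2 s: ½(12 + -7)(1) = 2.5 m/s
2–5 s: ½(-7 + 4)(3) = -4.5 m/s
Δv = 5.5 m/s, so v(5) = 10 + (5.5) = 15.5 m/s.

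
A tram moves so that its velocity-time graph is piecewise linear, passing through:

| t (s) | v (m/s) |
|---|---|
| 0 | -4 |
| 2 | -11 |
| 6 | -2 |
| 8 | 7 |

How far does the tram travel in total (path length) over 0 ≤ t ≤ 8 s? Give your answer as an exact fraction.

422/9 m

Distance (not displacement) is the total path length: add the absolute areas under v-t.
0–2 s: |½(-4 + -11)(2)| = 15 m
2–6 s: |½(-11 + -2)(4)| = 26 m
6–8 s: v = 0 at t = 58/9 s; triangle areas 4/9 + 49/9 = 53/9 m
Total distance = 422/9 m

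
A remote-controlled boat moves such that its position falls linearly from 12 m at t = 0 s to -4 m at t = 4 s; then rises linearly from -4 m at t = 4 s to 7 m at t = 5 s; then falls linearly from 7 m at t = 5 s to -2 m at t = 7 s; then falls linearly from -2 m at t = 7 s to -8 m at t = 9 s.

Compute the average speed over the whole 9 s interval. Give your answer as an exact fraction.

Average speed = (total path length)/(elapsed time); on a piecewise-linear x-t graph the path length is Σ|Δx|.
0–4 s: |Δx| = |-4 − 12| = 16 m
4–5 s: |Δx| = |7 − -4| = 11 m
5–7 s: |Δx| = |-2 − 7| = 9 m
7–9 s: |Δx| = |-8 − -2| = 6 m
Total path = 42 m; average speed = 42/9 = 14/3 m/s.

14/3 m/s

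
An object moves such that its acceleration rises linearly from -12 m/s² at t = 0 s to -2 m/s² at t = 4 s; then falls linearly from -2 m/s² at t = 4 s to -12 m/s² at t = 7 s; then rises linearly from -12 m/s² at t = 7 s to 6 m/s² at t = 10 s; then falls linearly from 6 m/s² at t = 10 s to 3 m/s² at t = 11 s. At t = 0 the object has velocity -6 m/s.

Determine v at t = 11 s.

Δv equals the area under the a-t graph; then v = v₀ + Δv.
0–4 s: ½(-12 + -2)(4) = -28 m/s
4–7 s: ½(-2 + -12)(3) = -21 m/s
7–10 s: ½(-12 + 6)(3) = -9 m/s
10–11 s: ½(6 + 3)(1) = 4.5 m/s
Δv = -53.5 m/s, so v(11) = -6 + (-53.5) = -59.5 m/s.

-59.5 m/s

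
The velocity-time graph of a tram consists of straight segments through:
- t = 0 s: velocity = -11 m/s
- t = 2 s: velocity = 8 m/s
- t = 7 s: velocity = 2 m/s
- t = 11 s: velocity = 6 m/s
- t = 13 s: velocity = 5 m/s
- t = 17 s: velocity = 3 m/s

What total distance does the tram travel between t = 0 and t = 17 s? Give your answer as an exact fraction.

Total distance travelled is ∫|v| dt — sum the magnitudes of each area piece.
0–2 s: v = 0 at t = 22/19 s; triangle areas 121/19 + 64/19 = 185/19 m
2–7 s: |½(8 + 2)(5)| = 25 m
7–11 s: |½(2 + 6)(4)| = 16 m
11–13 s: |½(6 + 5)(2)| = 11 m
13–17 s: |½(5 + 3)(4)| = 16 m
Total distance = 1477/19 m

1477/19 m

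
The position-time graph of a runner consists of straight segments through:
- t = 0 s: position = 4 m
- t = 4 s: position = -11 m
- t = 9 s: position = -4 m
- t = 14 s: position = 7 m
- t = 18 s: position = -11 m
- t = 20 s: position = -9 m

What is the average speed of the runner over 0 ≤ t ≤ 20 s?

2.65 m/s

Average speed = (total path length)/(elapsed time); on a piecewise-linear x-t graph the path length is Σ|Δx|.
0–4 s: |Δx| = |-11 − 4| = 15 m
4–9 s: |Δx| = |-4 − -11| = 7 m
9–14 s: |Δx| = |7 − -4| = 11 m
14–18 s: |Δx| = |-11 − 7| = 18 m
18–20 s: |Δx| = |-9 − -11| = 2 m
Total path = 53 m; average speed = 53/20 = 2.65 m/s.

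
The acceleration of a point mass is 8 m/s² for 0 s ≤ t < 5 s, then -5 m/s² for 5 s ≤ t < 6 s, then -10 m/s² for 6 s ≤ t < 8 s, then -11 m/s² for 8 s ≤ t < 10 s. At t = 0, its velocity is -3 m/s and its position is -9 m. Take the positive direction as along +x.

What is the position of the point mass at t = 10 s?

156.5 m

On each constant-a segment, Δv = aΔt and Δx = v₀Δt + ½aΔt²; chain segment to segment.
0–5 s: v starts -3 m/s; Δx = -3·5 + ½·8·5² = 85 m; v ends 37 m/s.
5–6 s: v starts 37 m/s; Δx = 37·1 + ½·-5·1² = 34.5 m; v ends 32 m/s.
6–8 s: v starts 32 m/s; Δx = 32·2 + ½·-10·2² = 44 m; v ends 12 m/s.
8–10 s: v starts 12 m/s; Δx = 12·2 + ½·-11·2² = 2 m; v ends -10 m/s.
x(10) = -9 + Σ Δx = 156.5 m.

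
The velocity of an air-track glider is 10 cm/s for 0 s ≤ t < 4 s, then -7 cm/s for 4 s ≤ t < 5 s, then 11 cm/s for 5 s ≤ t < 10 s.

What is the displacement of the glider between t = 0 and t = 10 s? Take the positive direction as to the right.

88 cm

Displacement is the signed area under the v-t curve.
0–4 s: 10 × 4 = 40 cm
4–5 s: -7 × 1 = -7 cm
5–10 s: 11 × 5 = 55 cm
Net displacement = 88 cm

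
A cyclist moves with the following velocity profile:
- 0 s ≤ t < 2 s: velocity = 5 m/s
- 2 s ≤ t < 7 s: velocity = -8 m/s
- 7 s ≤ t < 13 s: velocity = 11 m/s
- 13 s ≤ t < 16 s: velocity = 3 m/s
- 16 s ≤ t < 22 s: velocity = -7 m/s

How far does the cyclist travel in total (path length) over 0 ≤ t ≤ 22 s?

167 m

Distance (not displacement) is the total path length: add the absolute areas under v-t.
0–2 s: |5| × 2 = 10 m
2–7 s: |-8| × 5 = 40 m
7–13 s: |11| × 6 = 66 m
13–16 s: |3| × 3 = 9 m
16–22 s: |-7| × 6 = 42 m
Total distance = 167 m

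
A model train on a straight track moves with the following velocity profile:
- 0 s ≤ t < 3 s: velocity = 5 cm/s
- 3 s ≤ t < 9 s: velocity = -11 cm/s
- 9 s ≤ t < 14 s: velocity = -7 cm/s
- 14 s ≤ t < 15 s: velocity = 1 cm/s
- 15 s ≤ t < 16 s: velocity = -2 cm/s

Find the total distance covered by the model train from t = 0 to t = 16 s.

119 cm

Total distance travelled is ∫|v| dt — sum the magnitudes of each area piece.
0–3 s: |5| × 3 = 15 cm
3–9 s: |-11| × 6 = 66 cm
9–14 s: |-7| × 5 = 35 cm
14–15 s: |1| × 1 = 1 cm
15–16 s: |-2| × 1 = 2 cm
Total distance = 119 cm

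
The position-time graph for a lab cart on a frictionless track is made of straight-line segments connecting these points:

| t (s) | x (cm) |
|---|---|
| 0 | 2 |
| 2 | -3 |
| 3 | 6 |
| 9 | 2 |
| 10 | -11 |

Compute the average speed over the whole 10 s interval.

Average speed = (total path length)/(elapsed time); on a piecewise-linear x-t graph the path length is Σ|Δx|.
0–2 s: |Δx| = |-3 − 2| = 5 cm
2–3 s: |Δx| = |6 − -3| = 9 cm
3–9 s: |Δx| = |2 − 6| = 4 cm
9–10 s: |Δx| = |-11 − 2| = 13 cm
Total path = 31 cm; average speed = 31/10 = 3.1 cm/s.

3.1 cm/s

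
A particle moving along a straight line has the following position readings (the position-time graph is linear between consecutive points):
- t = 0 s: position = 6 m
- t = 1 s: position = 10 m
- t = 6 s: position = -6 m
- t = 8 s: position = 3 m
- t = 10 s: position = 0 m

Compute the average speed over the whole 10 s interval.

Average speed = (total path length)/(elapsed time); on a piecewise-linear x-t graph the path length is Σ|Δx|.
0–1 s: |Δx| = |10 − 6| = 4 m
1–6 s: |Δx| = |-6 − 10| = 16 m
6–8 s: |Δx| = |3 − -6| = 9 m
8–10 s: |Δx| = |0 − 3| = 3 m
Total path = 32 m; average speed = 32/10 = 3.2 m/s.

3.2 m/s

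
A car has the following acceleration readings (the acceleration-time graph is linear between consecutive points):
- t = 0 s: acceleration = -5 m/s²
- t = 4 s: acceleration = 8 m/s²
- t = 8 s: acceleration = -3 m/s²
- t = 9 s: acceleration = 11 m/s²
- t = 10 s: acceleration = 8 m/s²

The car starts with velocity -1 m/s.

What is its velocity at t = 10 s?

Δv equals the area under the a-t graph; then v = v₀ + Δv.
0–4 s: ½(-5 + 8)(4) = 6 m/s
4–8 s: ½(8 + -3)(4) = 10 m/s
8–9 s: ½(-3 + 11)(1) = 4 m/s
9–10 s: ½(11 + 8)(1) = 9.5 m/s
Δv = 29.5 m/s, so v(10) = -1 + (29.5) = 28.5 m/s.

28.5 m/s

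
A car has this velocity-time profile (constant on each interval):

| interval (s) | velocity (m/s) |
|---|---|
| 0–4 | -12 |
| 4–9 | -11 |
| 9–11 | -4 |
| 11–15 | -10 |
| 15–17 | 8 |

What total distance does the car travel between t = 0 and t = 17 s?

Distance (not displacement) is the total path length: add the absolute areas under v-t.
0–4 s: |-12| × 4 = 48 m
4–9 s: |-11| × 5 = 55 m
9–11 s: |-4| × 2 = 8 m
11–15 s: |-10| × 4 = 40 m
15–17 s: |8| × 2 = 16 m
Total distance = 167 m

167 m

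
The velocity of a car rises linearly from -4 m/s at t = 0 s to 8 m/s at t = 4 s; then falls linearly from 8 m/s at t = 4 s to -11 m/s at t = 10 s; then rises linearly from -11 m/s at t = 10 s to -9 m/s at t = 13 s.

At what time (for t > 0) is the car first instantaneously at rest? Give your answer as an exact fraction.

v changes sign on 0–4 s (from -4 to 8); the graph is linear there, so v = 0 at t = 0 + (4)·(4 − 0)/(8 − -4) = 4/3 s.

t = 4/3 s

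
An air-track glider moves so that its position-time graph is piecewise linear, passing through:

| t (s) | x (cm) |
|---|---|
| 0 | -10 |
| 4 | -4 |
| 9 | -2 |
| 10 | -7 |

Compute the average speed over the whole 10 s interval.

1.3 cm/s

Average speed = (total path length)/(elapsed time); on a piecewise-linear x-t graph the path length is Σ|Δx|.
0–4 s: |Δx| = |-4 − -10| = 6 cm
4–9 s: |Δx| = |-2 − -4| = 2 cm
9–10 s: |Δx| = |-7 − -2| = 5 cm
Total path = 13 cm; average speed = 13/10 = 1.3 cm/s.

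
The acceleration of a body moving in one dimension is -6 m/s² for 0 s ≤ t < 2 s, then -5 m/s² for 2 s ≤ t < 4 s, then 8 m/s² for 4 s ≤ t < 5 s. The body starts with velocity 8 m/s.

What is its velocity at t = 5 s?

Δv equals the area under the a-t graph; then v = v₀ + Δv.
0–2 s: -6 × 2 = -12 m/s
2–4 s: -5 × 2 = -10 m/s
4–5 s: 8 × 1 = 8 m/s
Δv = -14 m/s, so v(5) = 8 + (-14) = -6 m/s.

-6 m/s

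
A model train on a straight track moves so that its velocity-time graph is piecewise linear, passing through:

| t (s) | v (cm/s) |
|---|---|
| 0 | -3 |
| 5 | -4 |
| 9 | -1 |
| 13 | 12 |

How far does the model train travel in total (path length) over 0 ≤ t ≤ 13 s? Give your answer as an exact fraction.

1295/26 cm

Total distance travelled is ∫|v| dt — sum the magnitudes of each area piece.
0–5 s: |½(-3 + -4)(5)| = 17.5 cm
5–9 s: |½(-4 + -1)(4)| = 10 cm
9–13 s: v = 0 at t = 121/13 s; triangle areas 2/13 + 288/13 = 290/13 cm
Total distance = 1295/26 cm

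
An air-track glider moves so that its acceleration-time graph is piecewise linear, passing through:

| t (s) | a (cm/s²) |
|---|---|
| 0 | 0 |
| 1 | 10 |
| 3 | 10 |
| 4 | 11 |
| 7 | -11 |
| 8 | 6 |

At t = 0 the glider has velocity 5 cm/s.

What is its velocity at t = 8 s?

38 cm/s

Δv equals the area under the a-t graph; then v = v₀ + Δv.
0–1 s: ½(0 + 10)(1) = 5 cm/s
1–3 s: 10 × 2 = 20 cm/s
3–4 s: ½(10 + 11)(1) = 10.5 cm/s
4–7 s: ½(11 + -11)(3) = 0 cm/s
7–8 s: ½(-11 + 6)(1) = -2.5 cm/s
Δv = 33 cm/s, so v(8) = 5 + (33) = 38 cm/s.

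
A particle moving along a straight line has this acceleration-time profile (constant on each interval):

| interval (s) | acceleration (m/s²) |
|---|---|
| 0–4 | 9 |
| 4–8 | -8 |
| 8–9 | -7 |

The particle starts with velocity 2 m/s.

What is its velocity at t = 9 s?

-1 m/s

Δv equals the area under the a-t graph; then v = v₀ + Δv.
0–4 s: 9 × 4 = 36 m/s
4–8 s: -8 × 4 = -32 m/s
8–9 s: -7 × 1 = -7 m/s
Δv = -3 m/s, so v(9) = 2 + (-3) = -1 m/s.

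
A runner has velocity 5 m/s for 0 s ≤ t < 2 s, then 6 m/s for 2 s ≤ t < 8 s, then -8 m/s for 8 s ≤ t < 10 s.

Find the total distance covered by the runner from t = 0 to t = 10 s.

62 m

Distance (not displacement) is the total path length: add the absolute areas under v-t.
0–2 s: |5| × 2 = 10 m
2–8 s: |6| × 6 = 36 m
8–10 s: |-8| × 2 = 16 m
Total distance = 62 m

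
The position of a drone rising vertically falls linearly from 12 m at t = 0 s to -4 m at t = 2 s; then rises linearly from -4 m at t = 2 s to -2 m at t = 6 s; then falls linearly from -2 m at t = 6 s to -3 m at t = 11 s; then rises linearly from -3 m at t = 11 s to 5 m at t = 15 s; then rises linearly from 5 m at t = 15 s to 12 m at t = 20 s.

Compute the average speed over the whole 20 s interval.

Average speed = (total path length)/(elapsed time); on a piecewise-linear x-t graph the path length is Σ|Δx|.
0–2 s: |Δx| = |-4 − 12| = 16 m
2–6 s: |Δx| = |-2 − -4| = 2 m
6–11 s: |Δx| = |-3 − -2| = 1 m
11–15 s: |Δx| = |5 − -3| = 8 m
15–20 s: |Δx| = |12 − 5| = 7 m
Total path = 34 m; average speed = 34/20 = 1.7 m/s.

1.7 m/s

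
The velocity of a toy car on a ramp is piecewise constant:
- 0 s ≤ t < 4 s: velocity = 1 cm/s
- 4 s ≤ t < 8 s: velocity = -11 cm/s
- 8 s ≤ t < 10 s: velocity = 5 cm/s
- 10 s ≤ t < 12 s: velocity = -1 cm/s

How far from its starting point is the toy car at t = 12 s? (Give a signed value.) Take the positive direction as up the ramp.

Net displacement equals the area under the velocity-time graph (areas below the axis count negative).
0–4 s: 1 × 4 = 4 cm
4–8 s: -11 × 4 = -44 cm
8–10 s: 5 × 2 = 10 cm
10–12 s: -1 × 2 = -2 cm
Net displacement = -32 cm

-32 cm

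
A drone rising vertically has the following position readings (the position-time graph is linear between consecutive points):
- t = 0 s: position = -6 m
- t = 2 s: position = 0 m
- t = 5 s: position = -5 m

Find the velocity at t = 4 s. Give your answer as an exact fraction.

Velocity is the slope of the x-t graph on 2–5 s: (-5 − 0)/(5 − 2) = -5/3 m/s.

-5/3 m/s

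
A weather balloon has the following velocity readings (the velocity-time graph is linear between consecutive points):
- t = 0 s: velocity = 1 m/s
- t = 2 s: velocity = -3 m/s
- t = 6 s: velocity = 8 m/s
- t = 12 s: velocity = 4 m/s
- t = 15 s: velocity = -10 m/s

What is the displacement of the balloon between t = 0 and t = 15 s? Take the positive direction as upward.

Net displacement equals the area under the velocity-time graph (areas below the axis count negative).
0–2 s: ½(1 + -3)(2) = -2 m
2–6 s: ½(-3 + 8)(4) = 10 m
6–12 s: ½(8 + 4)(6) = 36 m
12–15 s: ½(4 + -10)(3) = -9 m
Net displacement = 35 m

35 m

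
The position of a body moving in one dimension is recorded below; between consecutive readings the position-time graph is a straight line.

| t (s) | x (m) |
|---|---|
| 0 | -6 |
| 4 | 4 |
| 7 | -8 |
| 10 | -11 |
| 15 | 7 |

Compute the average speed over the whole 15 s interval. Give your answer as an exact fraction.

Average speed = (total path length)/(elapsed time); on a piecewise-linear x-t graph the path length is Σ|Δx|.
0–4 s: |Δx| = |4 − -6| = 10 m
4–7 s: |Δx| = |-8 − 4| = 12 m
7–10 s: |Δx| = |-11 − -8| = 3 m
10–15 s: |Δx| = |7 − -11| = 18 m
Total path = 43 m; average speed = 43/15 = 43/15 m/s.

43/15 m/s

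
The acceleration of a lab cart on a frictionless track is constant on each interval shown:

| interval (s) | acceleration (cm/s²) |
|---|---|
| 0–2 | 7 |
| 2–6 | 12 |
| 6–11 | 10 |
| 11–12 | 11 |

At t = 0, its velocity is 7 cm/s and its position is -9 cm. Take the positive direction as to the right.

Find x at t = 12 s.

On each constant-a segment, Δv = aΔt and Δx = v₀Δt + ½aΔt²; chain segment to segment.
0–2 s: v starts 7 cm/s; Δx = 7·2 + ½·7·2² = 28 cm; v ends 21 cm/s.
2–6 s: v starts 21 cm/s; Δx = 21·4 + ½·12·4² = 180 cm; v ends 69 cm/s.
6–11 s: v starts 69 cm/s; Δx = 69·5 + ½·10·5² = 470 cm; v ends 119 cm/s.
11–12 s: v starts 119 cm/s; Δx = 119·1 + ½·11·1² = 124.5 cm; v ends 130 cm/s.
x(12) = -9 + Σ Δx = 793.5 cm.

793.5 cm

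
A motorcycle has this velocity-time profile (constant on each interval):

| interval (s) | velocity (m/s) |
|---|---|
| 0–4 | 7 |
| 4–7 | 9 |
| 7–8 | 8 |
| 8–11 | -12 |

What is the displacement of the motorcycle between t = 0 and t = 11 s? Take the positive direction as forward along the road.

Net displacement equals the area under the velocity-time graph (areas below the axis count negative).
0–4 s: 7 × 4 = 28 m
4–7 s: 9 × 3 = 27 m
7–8 s: 8 × 1 = 8 m
8–11 s: -12 × 3 = -36 m
Net displacement = 27 m

27 m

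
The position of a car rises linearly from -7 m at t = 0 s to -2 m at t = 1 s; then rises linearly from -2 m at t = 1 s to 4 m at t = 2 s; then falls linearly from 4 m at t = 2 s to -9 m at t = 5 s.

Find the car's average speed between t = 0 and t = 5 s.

Average speed = (total path length)/(elapsed time); on a piecewise-linear x-t graph the path length is Σ|Δx|.
0–1 s: |Δx| = |-2 − -7| = 5 m
1–2 s: |Δx| = |4 − -2| = 6 m
2–5 s: |Δx| = |-9 − 4| = 13 m
Total path = 24 m; average speed = 24/5 = 4.8 m/s.

4.8 m/s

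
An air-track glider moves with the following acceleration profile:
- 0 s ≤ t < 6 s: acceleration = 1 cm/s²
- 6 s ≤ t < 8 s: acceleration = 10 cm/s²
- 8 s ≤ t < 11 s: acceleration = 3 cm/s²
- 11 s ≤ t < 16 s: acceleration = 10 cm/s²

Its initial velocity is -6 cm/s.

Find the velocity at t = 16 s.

Δv equals the area under the a-t graph; then v = v₀ + Δv.
0–6 s: 1 × 6 = 6 cm/s
6–8 s: 10 × 2 = 20 cm/s
8–11 s: 3 × 3 = 9 cm/s
11–16 s: 10 × 5 = 50 cm/s
Δv = 85 cm/s, so v(16) = -6 + (85) = 79 cm/s.

79 cm/s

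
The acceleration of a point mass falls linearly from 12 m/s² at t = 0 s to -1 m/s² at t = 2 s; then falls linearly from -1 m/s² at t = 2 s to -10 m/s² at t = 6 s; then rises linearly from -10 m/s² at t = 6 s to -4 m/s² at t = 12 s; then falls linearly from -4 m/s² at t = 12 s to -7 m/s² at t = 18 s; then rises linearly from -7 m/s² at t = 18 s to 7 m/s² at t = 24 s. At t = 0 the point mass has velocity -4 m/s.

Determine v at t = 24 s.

Δv equals the area under the a-t graph; then v = v₀ + Δv.
0–2 s: ½(12 + -1)(2) = 11 m/s
2–6 s: ½(-1 + -10)(4) = -22 m/s
6–12 s: ½(-10 + -4)(6) = -42 m/s
12–18 s: ½(-4 + -7)(6) = -33 m/s
18–24 s: ½(-7 + 7)(6) = 0 m/s
Δv = -86 m/s, so v(24) = -4 + (-86) = -90 m/s.

-90 m/s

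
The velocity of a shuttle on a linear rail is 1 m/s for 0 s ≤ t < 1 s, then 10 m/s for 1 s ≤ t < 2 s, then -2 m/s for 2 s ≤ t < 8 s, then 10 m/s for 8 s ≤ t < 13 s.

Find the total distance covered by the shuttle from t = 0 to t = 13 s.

Total distance travelled is ∫|v| dt — sum the magnitudes of each area piece.
0–1 s: |1| × 1 = 1 m
1–2 s: |10| × 1 = 10 m
2–8 s: |-2| × 6 = 12 m
8–13 s: |10| × 5 = 50 m
Total distance = 73 m

73 m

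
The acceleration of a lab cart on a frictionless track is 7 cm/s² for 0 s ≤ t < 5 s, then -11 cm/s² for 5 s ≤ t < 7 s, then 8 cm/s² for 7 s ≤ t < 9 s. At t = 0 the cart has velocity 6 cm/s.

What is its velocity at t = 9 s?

35 cm/s

Δv equals the area under the a-t graph; then v = v₀ + Δv.
0–5 s: 7 × 5 = 35 cm/s
5–7 s: -11 × 2 = -22 cm/s
7–9 s: 8 × 2 = 16 cm/s
Δv = 29 cm/s, so v(9) = 6 + (29) = 35 cm/s.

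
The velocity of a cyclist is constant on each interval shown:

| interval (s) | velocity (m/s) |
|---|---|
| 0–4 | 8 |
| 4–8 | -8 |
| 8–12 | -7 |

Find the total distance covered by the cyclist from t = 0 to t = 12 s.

92 m

Total distance travelled is ∫|v| dt — sum the magnitudes of each area piece.
0–4 s: |8| × 4 = 32 m
4–8 s: |-8| × 4 = 32 m
8–12 s: |-7| × 4 = 28 m
Total distance = 92 m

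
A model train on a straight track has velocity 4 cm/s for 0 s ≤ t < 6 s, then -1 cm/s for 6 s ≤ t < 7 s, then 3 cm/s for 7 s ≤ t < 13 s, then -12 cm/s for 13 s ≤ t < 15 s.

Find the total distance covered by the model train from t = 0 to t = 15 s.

Total distance travelled is ∫|v| dt — sum the magnitudes of each area piece.
0–6 s: |4| × 6 = 24 cm
6–7 s: |-1| × 1 = 1 cm
7–13 s: |3| × 6 = 18 cm
13–15 s: |-12| × 2 = 24 cm
Total distance = 67 cm

67 cm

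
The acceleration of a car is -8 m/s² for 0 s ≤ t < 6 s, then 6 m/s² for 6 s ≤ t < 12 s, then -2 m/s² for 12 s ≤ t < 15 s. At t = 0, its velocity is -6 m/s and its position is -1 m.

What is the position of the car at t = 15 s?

-460 m

On each constant-a segment, Δv = aΔt and Δx = v₀Δt + ½aΔt²; chain segment to segment.
0–6 s: v starts -6 m/s; Δx = -6·6 + ½·-8·6² = -180 m; v ends -54 m/s.
6–12 s: v starts -54 m/s; Δx = -54·6 + ½·6·6² = -216 m; v ends -18 m/s.
12–15 s: v starts -18 m/s; Δx = -18·3 + ½·-2·3² = -63 m; v ends -24 m/s.
x(15) = -1 + Σ Δx = -460 m.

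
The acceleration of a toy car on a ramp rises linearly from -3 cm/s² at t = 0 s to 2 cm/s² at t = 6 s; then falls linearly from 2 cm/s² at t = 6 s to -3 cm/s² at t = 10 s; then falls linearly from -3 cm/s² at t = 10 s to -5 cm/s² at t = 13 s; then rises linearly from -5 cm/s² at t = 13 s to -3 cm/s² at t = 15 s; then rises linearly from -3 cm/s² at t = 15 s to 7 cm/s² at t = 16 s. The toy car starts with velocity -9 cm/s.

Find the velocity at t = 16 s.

Δv equals the area under the a-t graph; then v = v₀ + Δv.
0–6 s: ½(-3 + 2)(6) = -3 cm/s
6–10 s: ½(2 + -3)(4) = -2 cm/s
10–13 s: ½(-3 + -5)(3) = -12 cm/s
13–15 s: ½(-5 + -3)(2) = -8 cm/s
15–16 s: ½(-3 + 7)(1) = 2 cm/s
Δv = -23 cm/s, so v(16) = -9 + (-23) = -32 cm/s.

-32 cm/s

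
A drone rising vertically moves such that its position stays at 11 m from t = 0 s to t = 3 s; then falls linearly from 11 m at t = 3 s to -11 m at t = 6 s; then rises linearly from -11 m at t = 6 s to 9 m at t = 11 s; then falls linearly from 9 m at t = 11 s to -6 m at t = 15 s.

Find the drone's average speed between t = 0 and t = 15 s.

3.8 m/s

Average speed = (total path length)/(elapsed time); on a piecewise-linear x-t graph the path length is Σ|Δx|.
0–3 s: |Δx| = |11 − 11| = 0 m
3–6 s: |Δx| = |-11 − 11| = 22 m
6–11 s: |Δx| = |9 − -11| = 20 m
11–15 s: |Δx| = |-6 − 9| = 15 m
Total path = 57 m; average speed = 57/15 = 3.8 m/s.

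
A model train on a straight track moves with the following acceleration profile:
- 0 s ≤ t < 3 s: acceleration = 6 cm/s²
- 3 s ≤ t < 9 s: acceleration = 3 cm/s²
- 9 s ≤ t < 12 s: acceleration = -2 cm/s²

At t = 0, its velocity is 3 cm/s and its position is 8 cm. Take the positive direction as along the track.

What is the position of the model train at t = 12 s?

On each constant-a segment, Δv = aΔt and Δx = v₀Δt + ½aΔt²; chain segment to segment.
0–3 s: v starts 3 cm/s; Δx = 3·3 + ½·6·3² = 36 cm; v ends 21 cm/s.
3–9 s: v starts 21 cm/s; Δx = 21·6 + ½·3·6² = 180 cm; v ends 39 cm/s.
9–12 s: v starts 39 cm/s; Δx = 39·3 + ½·-2·3² = 108 cm; v ends 33 cm/s.
x(12) = 8 + Σ Δx = 332 cm.

332 cm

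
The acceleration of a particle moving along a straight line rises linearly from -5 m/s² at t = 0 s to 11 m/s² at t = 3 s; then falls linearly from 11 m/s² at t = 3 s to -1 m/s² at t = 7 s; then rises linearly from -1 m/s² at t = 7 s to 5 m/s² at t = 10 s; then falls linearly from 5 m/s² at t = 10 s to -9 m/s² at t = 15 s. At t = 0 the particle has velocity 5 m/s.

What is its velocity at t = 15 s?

30 m/s

Δv equals the area under the a-t graph; then v = v₀ + Δv.
0–3 s: ½(-5 + 11)(3) = 9 m/s
3–7 s: ½(11 + -1)(4) = 20 m/s
7–10 s: ½(-1 + 5)(3) = 6 m/s
10–15 s: ½(5 + -9)(5) = -10 m/s
Δv = 25 m/s, so v(15) = 5 + (25) = 30 m/s.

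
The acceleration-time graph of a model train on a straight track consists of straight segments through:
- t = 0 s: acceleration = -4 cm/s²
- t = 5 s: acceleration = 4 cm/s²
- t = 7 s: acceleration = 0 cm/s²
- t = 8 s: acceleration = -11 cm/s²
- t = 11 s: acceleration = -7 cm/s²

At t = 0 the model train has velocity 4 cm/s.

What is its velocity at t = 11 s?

Δv equals the area under the a-t graph; then v = v₀ + Δv.
0–5 s: ½(-4 + 4)(5) = 0 cm/s
5–7 s: ½(4 + 0)(2) = 4 cm/s
7–8 s: ½(0 + -11)(1) = -5.5 cm/s
8–11 s: ½(-11 + -7)(3) = -27 cm/s
Δv = -28.5 cm/s, so v(11) = 4 + (-28.5) = -24.5 cm/s.

-24.5 cm/s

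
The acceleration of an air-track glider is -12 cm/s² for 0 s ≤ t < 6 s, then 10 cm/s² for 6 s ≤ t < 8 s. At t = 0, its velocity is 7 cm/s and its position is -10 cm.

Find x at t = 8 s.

On each constant-a segment, Δv = aΔt and Δx = v₀Δt + ½aΔt²; chain segment to segment.
0–6 s: v starts 7 cm/s; Δx = 7·6 + ½·-12·6² = -174 cm; v ends -65 cm/s.
6–8 s: v starts -65 cm/s; Δx = -65·2 + ½·10·2² = -110 cm; v ends -45 cm/s.
x(8) = -10 + Σ Δx = -294 cm.

-294 cm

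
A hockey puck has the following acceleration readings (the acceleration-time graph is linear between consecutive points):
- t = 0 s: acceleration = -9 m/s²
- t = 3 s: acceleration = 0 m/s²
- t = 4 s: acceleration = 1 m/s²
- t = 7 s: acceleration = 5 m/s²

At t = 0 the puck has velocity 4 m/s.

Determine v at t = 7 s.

0 m/s

Δv equals the area under the a-t graph; then v = v₀ + Δv.
0–3 s: ½(-9 + 0)(3) = -13.5 m/s
3–4 s: ½(0 + 1)(1) = 0.5 m/s
4–7 s: ½(1 + 5)(3) = 9 m/s
Δv = -4 m/s, so v(7) = 4 + (-4) = 0 m/s.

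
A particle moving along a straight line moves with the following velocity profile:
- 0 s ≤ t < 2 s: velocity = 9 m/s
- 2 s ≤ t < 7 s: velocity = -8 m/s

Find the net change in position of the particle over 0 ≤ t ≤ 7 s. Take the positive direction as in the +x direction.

-22 m

Displacement is the signed area under the v-t curve.
0–2 s: 9 × 2 = 18 m
2–7 s: -8 × 5 = -40 m
Net displacement = -22 m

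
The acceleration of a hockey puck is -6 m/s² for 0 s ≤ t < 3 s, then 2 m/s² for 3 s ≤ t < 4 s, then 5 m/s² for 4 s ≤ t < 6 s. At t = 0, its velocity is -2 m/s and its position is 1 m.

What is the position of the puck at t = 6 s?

-77 m

On each constant-a segment, Δv = aΔt and Δx = v₀Δt + ½aΔt²; chain segment to segment.
0–3 s: v starts -2 m/s; Δx = -2·3 + ½·-6·3² = -33 m; v ends -20 m/s.
3–4 s: v starts -20 m/s; Δx = -20·1 + ½·2·1² = -19 m; v ends -18 m/s.
4–6 s: v starts -18 m/s; Δx = -18·2 + ½·5·2² = -26 m; v ends -8 m/s.
x(6) = 1 + Σ Δx = -77 m.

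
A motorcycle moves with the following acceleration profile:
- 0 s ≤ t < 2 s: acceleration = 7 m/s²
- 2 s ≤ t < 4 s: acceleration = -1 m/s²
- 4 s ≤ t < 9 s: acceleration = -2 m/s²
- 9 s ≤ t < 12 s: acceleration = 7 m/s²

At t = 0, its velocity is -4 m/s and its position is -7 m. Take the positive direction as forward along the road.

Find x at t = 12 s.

On each constant-a segment, Δv = aΔt and Δx = v₀Δt + ½aΔt²; chain segment to segment.
0–2 s: v starts -4 m/s; Δx = -4·2 + ½·7·2² = 6 m; v ends 10 m/s.
2–4 s: v starts 10 m/s; Δx = 10·2 + ½·-1·2² = 18 m; v ends 8 m/s.
4–9 s: v starts 8 m/s; Δx = 8·5 + ½·-2·5² = 15 m; v ends -2 m/s.
9–12 s: v starts -2 m/s; Δx = -2·3 + ½·7·3² = 25.5 m; v ends 19 m/s.
x(12) = -7 + Σ Δx = 57.5 m.

57.5 m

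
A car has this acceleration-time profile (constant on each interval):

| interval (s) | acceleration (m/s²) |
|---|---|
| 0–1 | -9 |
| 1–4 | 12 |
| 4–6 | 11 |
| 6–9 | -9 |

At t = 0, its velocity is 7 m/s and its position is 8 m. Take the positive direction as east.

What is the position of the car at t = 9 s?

On each constant-a segment, Δv = aΔt and Δx = v₀Δt + ½aΔt²; chain segment to segment.
0–1 s: v starts 7 m/s; Δx = 7·1 + ½·-9·1² = 2.5 m; v ends -2 m/s.
1–4 s: v starts -2 m/s; Δx = -2·3 + ½·12·3² = 48 m; v ends 34 m/s.
4–6 s: v starts 34 m/s; Δx = 34·2 + ½·11·2² = 90 m; v ends 56 m/s.
6–9 s: v starts 56 m/s; Δx = 56·3 + ½·-9·3² = 127.5 m; v ends 29 m/s.
x(9) = 8 + Σ Δx = 276 m.

276 m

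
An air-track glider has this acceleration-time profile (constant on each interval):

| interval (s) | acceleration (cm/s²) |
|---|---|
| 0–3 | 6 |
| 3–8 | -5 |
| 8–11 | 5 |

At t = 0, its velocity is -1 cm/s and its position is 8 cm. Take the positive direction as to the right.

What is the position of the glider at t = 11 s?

53 cm

On each constant-a segment, Δv = aΔt and Δx = v₀Δt + ½aΔt²; chain segment to segment.
0–3 s: v starts -1 cm/s; Δx = -1·3 + ½·6·3² = 24 cm; v ends 17 cm/s.
3–8 s: v starts 17 cm/s; Δx = 17·5 + ½·-5·5² = 22.5 cm; v ends -8 cm/s.
8–11 s: v starts -8 cm/s; Δx = -8·3 + ½·5·3² = -1.5 cm; v ends 7 cm/s.
x(11) = 8 + Σ Δx = 53 cm.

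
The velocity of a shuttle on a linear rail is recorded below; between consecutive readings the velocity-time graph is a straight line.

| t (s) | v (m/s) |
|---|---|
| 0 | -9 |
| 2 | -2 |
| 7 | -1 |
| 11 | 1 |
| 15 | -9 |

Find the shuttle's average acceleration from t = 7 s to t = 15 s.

Average acceleration = Δv/Δt = (-9 − -1)/(15 − 7) = -1 m/s².

-1 m/s²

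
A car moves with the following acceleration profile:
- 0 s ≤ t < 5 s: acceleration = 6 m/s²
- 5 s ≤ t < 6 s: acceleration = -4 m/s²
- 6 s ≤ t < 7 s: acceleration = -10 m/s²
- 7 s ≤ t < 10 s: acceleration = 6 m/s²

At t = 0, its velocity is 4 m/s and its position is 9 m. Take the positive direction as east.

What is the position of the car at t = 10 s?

248 m

On each constant-a segment, Δv = aΔt and Δx = v₀Δt + ½aΔt²; chain segment to segment.
0–5 s: v starts 4 m/s; Δx = 4·5 + ½·6·5² = 95 m; v ends 34 m/s.
5–6 s: v starts 34 m/s; Δx = 34·1 + ½·-4·1² = 32 m; v ends 30 m/s.
6–7 s: v starts 30 m/s; Δx = 30·1 + ½·-10·1² = 25 m; v ends 20 m/s.
7–10 s: v starts 20 m/s; Δx = 20·3 + ½·6·3² = 87 m; v ends 38 m/s.
x(10) = 9 + Σ Δx = 248 m.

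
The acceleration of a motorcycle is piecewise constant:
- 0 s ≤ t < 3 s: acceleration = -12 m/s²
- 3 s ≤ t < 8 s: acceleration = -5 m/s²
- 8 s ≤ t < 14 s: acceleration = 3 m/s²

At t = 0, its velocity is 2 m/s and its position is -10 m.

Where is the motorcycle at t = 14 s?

On each constant-a segment, Δv = aΔt and Δx = v₀Δt + ½aΔt²; chain segment to segment.
0–3 s: v starts 2 m/s; Δx = 2·3 + ½·-12·3² = -48 m; v ends -34 m/s.
3–8 s: v starts -34 m/s; Δx = -34·5 + ½·-5·5² = -232.5 m; v ends -59 m/s.
8–14 s: v starts -59 m/s; Δx = -59·6 + ½·3·6² = -300 m; v ends -41 m/s.
x(14) = -10 + Σ Δx = -590.5 m.

-590.5 m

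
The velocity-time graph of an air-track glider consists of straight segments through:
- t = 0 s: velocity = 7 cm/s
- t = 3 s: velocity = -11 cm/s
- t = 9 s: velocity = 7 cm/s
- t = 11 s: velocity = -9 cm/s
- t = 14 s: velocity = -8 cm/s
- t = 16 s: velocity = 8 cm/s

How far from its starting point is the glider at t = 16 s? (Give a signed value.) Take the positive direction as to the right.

-45.5 cm

Net displacement equals the area under the velocity-time graph (areas below the axis count negative).
0–3 s: ½(7 + -11)(3) = -6 cm
3–9 s: ½(-11 + 7)(6) = -12 cm
9–11 s: ½(7 + -9)(2) = -2 cm
11–14 s: ½(-9 + -8)(3) = -25.5 cm
14–16 s: ½(-8 + 8)(2) = 0 cm
Net displacement = -45.5 cm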